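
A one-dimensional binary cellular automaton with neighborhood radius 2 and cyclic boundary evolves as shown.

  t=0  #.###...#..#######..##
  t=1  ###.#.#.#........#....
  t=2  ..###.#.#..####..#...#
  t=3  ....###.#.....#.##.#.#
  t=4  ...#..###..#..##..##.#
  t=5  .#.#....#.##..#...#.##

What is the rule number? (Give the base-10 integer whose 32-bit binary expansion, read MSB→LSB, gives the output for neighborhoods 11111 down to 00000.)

  #####|.  b31=0 t=0,i=13
  ####.|.  b30=0 t=0,i=16
  ###.#|#  b29=1 t=0,i=0
  ###..|#  b28=1 t=0,i=4
  ##.##|#  b27=1 t=0,i=1
  ##.#.|#  b26=1 t=1,i=3
  ##..#|.  b25=0 t=0,i=18
  ##...|.  b24=0 t=0,i=5
  #.###|#  b23=1 t=0,i=2
  #.##.|.  b22=0 t=3,i=16
  #.#.#|#  b21=1 t=1,i=4
  #.#..|#  b20=1 t=1,i=8
  #..##|.  b19=0 t=0,i=10
  #..#.|#  b18=1 t=2,i=16
  #...#|#  b17=1 t=0,i=6
  #....|.  b16=0 t=1,i=10
  .####|.  b15=0 t=0,i=12
  .###.|.  b14=0 t=0,i=3
  .##.#|.  b13=0 t=3,i=17
  .##..|.  b12=0 t=4,i=15
  .#.##|#  b11=1 t=3,i=15
  .#.#.|.  b10=0 t=1,i=5
  .#..#|.  b9=0 t=0,i=9
  .#...|.  b8=0 t=1,i=9
  ..###|.  b7=0 t=0,i=11
  ..##.|#  b6=1 t=4,i=14
  ..#.#|#  b5=1 t=3,i=14
  ..#..|#  b4=1 t=0,i=8
  ...##|#  b3=1 t=1,i=21
  ...#.|.  b2=0 t=0,i=7
  ....#|.  b1=0 t=1,i=15
  .....|#  b0=1 t=1,i=11
  bits 00111100101101100000100001111001 = 1018562681

1018562681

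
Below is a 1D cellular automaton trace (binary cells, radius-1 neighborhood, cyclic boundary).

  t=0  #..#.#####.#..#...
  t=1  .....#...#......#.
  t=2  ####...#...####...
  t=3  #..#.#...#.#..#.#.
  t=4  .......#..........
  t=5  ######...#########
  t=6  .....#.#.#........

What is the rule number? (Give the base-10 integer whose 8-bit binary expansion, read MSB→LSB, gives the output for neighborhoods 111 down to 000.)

73

  ###|.  b7=0 t=0,i=6
  ##.|#  b6=1 t=0,i=9
  #.#|.  b5=0 t=0,i=4
  #..|.  b4=0 t=0,i=1
  .##|#  b3=1 t=0,i=5
  .#.|.  b2=0 t=0,i=0
  ..#|.  b1=0 t=0,i=2
  ...|#  b0=1 t=0,i=16
  bits 01001001 = 73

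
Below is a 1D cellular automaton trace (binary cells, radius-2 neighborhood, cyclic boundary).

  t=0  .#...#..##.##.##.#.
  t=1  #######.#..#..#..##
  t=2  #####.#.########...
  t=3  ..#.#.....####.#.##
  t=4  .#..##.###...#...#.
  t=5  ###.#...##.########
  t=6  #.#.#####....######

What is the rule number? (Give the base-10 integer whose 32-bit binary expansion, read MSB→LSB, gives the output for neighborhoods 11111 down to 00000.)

2958443359

  nb #####: next=#  (t=1,i=0, bit31=1)
  nb ####.: next=.  (t=1,i=5, bit30=0)
  nb ###.#: next=#  (t=1,i=6, bit29=1)
  nb ###..: next=#  (t=2,i=15, bit28=1)
  nb ##.##: next=.  (t=0,i=10, bit27=0)
  nb ##.#.: next=.  (t=0,i=16, bit26=0)
  nb ##..#: next=.  (t=3,i=0, bit25=0)
  nb ##...: next=.  (t=2,i=16, bit24=0)
  nb #.###: next=.  (t=2,i=8, bit23=0)
  nb #.##.: next=#  (t=0,i=11, bit22=1)
  nb #.#.#: next=.  (t=2,i=6, bit21=0)
  nb #.#..: next=#  (t=0,i=17, bit20=1)
  nb #..##: next=.  (t=0,i=7, bit19=0)
  nb #..#.: next=#  (t=0,i=0, bit18=1)
  nb #...#: next=#  (t=0,i=3, bit17=1)
  nb #....: next=.  (t=3,i=6, bit16=0)
  nb .####: next=.  (t=1,i=18, bit15=0)
  nb .###.: next=#  (t=4,i=8, bit14=1)
  nb .##.#: next=.  (t=0,i=9, bit13=0)
  nb .##..: next=.  (t=3,i=18, bit12=0)
  nb .#.##: next=.  (t=2,i=7, bit11=0)
  nb .#.#.: next=.  (t=3,i=3, bit10=0)
  nb .#..#: next=#  (t=0,i=6, bit9=1)
  nb .#...: next=#  (t=0,i=2, bit8=1)
  nb ..###: next=.  (t=1,i=17, bit7=0)
  nb ..##.: next=#  (t=0,i=8, bit6=1)
  nb ..#.#: next=.  (t=3,i=2, bit5=0)
  nb ..#..: next=#  (t=0,i=1, bit4=1)
  nb ...##: next=#  (t=2,i=18, bit3=1)
  nb ...#.: next=#  (t=0,i=4, bit2=1)
  nb ....#: next=#  (t=3,i=8, bit1=1)
  nb .....: next=#  (t=3,i=7, bit0=1)
  bits 10110000010101100100001101011111 = 2958443359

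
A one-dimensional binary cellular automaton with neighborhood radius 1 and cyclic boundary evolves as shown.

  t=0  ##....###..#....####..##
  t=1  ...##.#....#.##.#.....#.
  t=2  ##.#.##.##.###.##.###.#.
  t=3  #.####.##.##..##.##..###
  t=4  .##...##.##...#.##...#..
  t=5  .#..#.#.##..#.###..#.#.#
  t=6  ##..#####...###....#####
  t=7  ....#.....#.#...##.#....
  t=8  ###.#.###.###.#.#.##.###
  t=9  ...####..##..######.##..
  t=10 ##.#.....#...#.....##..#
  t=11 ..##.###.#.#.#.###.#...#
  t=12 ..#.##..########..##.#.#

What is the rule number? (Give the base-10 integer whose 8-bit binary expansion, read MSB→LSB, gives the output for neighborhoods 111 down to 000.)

  nb ###: next=.  (t=0,i=0, bit7=0)
  nb ##.: next=.  (t=0,i=1, bit6=0)
  nb #.#: next=#  (t=1,i=5, bit5=1)
  nb #..: next=.  (t=0,i=2, bit4=0)
  nb .##: next=#  (t=0,i=6, bit3=1)
  nb .#.: next=#  (t=0,i=11, bit2=1)
  nb ..#: next=.  (t=0,i=5, bit1=0)
  nb ...: next=#  (t=0,i=3, bit0=1)
  bits 00101101 = 45

45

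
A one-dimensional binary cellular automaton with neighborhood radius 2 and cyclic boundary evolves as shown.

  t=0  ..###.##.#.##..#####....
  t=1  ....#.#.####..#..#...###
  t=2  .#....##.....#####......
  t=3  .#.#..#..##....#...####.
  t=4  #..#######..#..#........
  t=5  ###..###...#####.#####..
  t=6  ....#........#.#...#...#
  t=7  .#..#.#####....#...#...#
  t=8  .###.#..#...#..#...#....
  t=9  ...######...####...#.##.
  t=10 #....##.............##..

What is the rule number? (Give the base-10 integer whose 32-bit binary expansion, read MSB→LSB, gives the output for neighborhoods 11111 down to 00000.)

  nb #####: next=#  (t=0,i=17, bit31=1)
  nb ####.: next=.  (t=0,i=18, bit30=0)
  nb ###.#: next=#  (t=0,i=4, bit29=1)
  nb ###..: next=.  (t=0,i=19, bit28=0)
  nb ##.##: next=.  (t=0,i=5, bit27=0)
  nb ##.#.: next=#  (t=0,i=8, bit26=1)
  nb ##..#: next=.  (t=0,i=13, bit25=0)
  nb ##...: next=.  (t=0,i=20, bit24=0)
  nb #.###: next=.  (t=1,i=8, bit23=0)
  nb #.##.: next=#  (t=0,i=6, bit22=1)
  nb #.#.#: next=#  (t=0,i=9, bit21=1)
  nb #.#..: next=#  (t=3,i=3, bit20=1)
  nb #..##: next=#  (t=0,i=14, bit19=1)
  nb #..#.: next=#  (t=1,i=13, bit18=1)
  nb #...#: next=.  (t=1,i=19, bit17=0)
  nb #....: next=#  (t=0,i=21, bit16=1)
  nb .####: next=.  (t=0,i=16, bit15=0)
  nb .###.: next=.  (t=0,i=3, bit14=0)
  nb .##.#: next=.  (t=0,i=7, bit13=0)
  nb .##..: next=.  (t=0,i=12, bit12=0)
  nb .#.##: next=#  (t=0,i=10, bit11=1)
  nb .#.#.: next=.  (t=1,i=5, bit10=0)
  nb .#..#: next=#  (t=1,i=15, bit9=1)
  nb .#...: next=.  (t=1,i=18, bit8=0)
  nb ..###: next=.  (t=0,i=2, bit7=0)
  nb ..##.: next=#  (t=2,i=6, bit6=1)
  nb ..#.#: next=.  (t=1,i=4, bit5=0)
  nb ..#..: next=#  (t=1,i=14, bit4=1)
  nb ...##: next=.  (t=0,i=1, bit3=0)
  nb ...#.: next=.  (t=1,i=3, bit2=0)
  nb ....#: next=.  (t=0,i=0, bit1=0)
  nb .....: next=#  (t=0,i=22, bit0=1)
  bits 10100100011111010000101001010001 = 2759658065

2759658065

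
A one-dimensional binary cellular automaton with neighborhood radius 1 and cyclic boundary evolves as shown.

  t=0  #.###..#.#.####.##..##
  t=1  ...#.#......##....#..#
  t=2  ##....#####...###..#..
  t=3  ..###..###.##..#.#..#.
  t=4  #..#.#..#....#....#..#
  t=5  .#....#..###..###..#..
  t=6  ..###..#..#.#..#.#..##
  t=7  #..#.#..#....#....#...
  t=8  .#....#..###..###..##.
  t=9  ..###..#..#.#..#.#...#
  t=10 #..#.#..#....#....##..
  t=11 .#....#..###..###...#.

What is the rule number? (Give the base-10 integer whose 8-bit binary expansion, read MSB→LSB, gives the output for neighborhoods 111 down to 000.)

  nb ###: next=#  (t=0,i=3, bit7=1)
  nb ##.: next=.  (t=0,i=0, bit6=0)
  nb #.#: next=.  (t=0,i=1, bit5=0)
  nb #..: next=#  (t=0,i=5, bit4=1)
  nb .##: next=.  (t=0,i=2, bit3=0)
  nb .#.: next=.  (t=0,i=7, bit2=0)
  nb ..#: next=.  (t=0,i=6, bit1=0)
  nb ...: next=#  (t=1,i=1, bit0=1)
  bits 10010001 = 145

145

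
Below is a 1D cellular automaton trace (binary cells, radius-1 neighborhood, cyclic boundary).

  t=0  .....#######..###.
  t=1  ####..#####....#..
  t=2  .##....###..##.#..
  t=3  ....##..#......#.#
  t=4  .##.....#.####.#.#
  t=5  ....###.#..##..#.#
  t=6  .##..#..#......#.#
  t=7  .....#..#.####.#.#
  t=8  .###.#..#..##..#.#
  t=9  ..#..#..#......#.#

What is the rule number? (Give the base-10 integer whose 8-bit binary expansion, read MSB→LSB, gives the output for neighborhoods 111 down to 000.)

  ### -> #   bit 7 = 1  t=0,i=6
  ##. -> .   bit 6 = 0  t=0,i=11
  #.# -> .   bit 5 = 0  t=2,i=14
  #.. -> .   bit 4 = 0  t=0,i=12
  .## -> .   bit 3 = 0  t=0,i=5
  .#. -> #   bit 2 = 1  t=1,i=15
  ..# -> .   bit 1 = 0  t=0,i=4
  ... -> #   bit 0 = 1  t=0,i=0
  bits 10000101 = 133

133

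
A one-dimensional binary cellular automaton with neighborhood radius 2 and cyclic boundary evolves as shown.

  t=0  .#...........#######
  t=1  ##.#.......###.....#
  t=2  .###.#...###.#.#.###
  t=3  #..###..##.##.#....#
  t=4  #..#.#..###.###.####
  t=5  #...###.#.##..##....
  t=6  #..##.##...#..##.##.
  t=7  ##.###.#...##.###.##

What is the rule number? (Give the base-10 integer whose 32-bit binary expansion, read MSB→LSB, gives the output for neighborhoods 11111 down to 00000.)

  [31] ##### => .  t=0,i=15
  [30] ####. => .  t=0,i=18
  [29] ###.# => #  t=0,i=19
  [28] ###.. => #  t=1,i=13
  [27] ##.## => #  t=2,i=0
  [26] ##.#. => #  t=0,i=0
  [25] ##..# => .  t=3,i=1
  [24] ##... => .  t=1,i=14
  [23] #.### => .  t=2,i=1
  [22] #.##. => .  t=3,i=11
  [21] #.#.# => .  t=2,i=13
  [20] #.#.. => #  t=0,i=1
  [19] #..## => .  t=3,i=2
  [18] #..#. => .  t=4,i=2
  [17] #...# => .  t=2,i=7
  [16] #.... => #  t=0,i=3
  [15] .#### => .  t=0,i=14
  [14] .###. => .  t=1,i=0
  [13] .##.# => #  t=3,i=9
  [12] .##.. => #  t=3,i=0
  [11] .#.## => .  t=2,i=16
  [10] .#.#. => #  t=2,i=14
  [9] .#..# => #  t=4,i=6
  [8] .#... => .  t=0,i=2
  [7] ..### => #  t=0,i=13
  [6] ..##. => #  t=3,i=8
  [5] ..#.# => .  t=4,i=3
  [4] ..#.. => #  t=5,i=0
  [3] ...## => #  t=0,i=12
  [2] ...#. => .  t=5,i=19
  [1] ....# => #  t=0,i=11
  [0] ..... => .  t=0,i=4
  bits 00111100000100010011011011011010 = 1007761114

1007761114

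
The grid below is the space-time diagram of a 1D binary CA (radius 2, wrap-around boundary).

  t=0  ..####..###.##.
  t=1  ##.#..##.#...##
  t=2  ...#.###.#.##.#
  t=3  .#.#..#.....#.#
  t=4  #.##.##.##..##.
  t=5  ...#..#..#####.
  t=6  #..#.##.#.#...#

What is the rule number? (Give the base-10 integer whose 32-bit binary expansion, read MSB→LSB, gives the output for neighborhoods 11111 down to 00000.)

  #####|.  b31=0 t=5,i=11
  ####.|.  b30=0 t=0,i=4
  ###.#|.  b29=0 t=0,i=10
  ###..|.  b28=0 t=0,i=5
  ##.##|.  b27=0 t=0,i=11
  ##.#.|.  b26=0 t=1,i=2
  ##..#|#  b25=1 t=0,i=6
  ##...|#  b24=1 t=0,i=14
  #.###|.  b23=0 t=2,i=5
  #.##.|.  b22=0 t=0,i=12
  #.#.#|.  b21=0 t=2,i=9
  #.#..|#  b20=1 t=1,i=3
  #..##|#  b19=1 t=0,i=7
  #..#.|#  b18=1 t=3,i=5
  #...#|#  b17=1 t=0,i=0
  #....|#  b16=1 t=3,i=8
  .####|#  b15=1 t=0,i=3
  .###.|#  b14=1 t=0,i=9
  .##.#|#  b13=1 t=1,i=7
  .##..|#  b12=1 t=0,i=13
  .#.##|.  b11=0 t=2,i=4
  .#.#.|#  b10=1 t=3,i=0
  .#..#|.  b9=0 t=1,i=4
  .#...|.  b8=0 t=1,i=10
  ..###|.  b7=0 t=0,i=2
  ..##.|#  b6=1 t=1,i=6
  ..#.#|#  b5=1 t=2,i=3
  ..#..|#  b4=1 t=3,i=6
  ...##|#  b3=1 t=0,i=1
  ...#.|.  b2=0 t=2,i=2
  ....#|.  b1=0 t=3,i=10
  .....|#  b0=1 t=3,i=9
  bits 00000011000111111111010001111001 = 52425849

52425849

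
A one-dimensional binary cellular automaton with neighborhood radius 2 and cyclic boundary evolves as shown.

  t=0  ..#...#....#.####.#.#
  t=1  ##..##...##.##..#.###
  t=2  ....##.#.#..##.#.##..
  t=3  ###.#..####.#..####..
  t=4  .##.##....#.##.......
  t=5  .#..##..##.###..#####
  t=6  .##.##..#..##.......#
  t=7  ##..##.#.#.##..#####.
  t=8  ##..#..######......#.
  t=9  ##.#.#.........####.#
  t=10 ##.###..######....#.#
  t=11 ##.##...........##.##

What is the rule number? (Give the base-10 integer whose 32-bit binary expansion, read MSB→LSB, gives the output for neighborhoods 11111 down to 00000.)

553016903

  #####|.  b31=0 t=1,i=20
  ####.|.  b30=0 t=0,i=15
  ###.#|#  b29=1 t=0,i=16
  ###..|.  b28=0 t=1,i=1
  ##.##|.  b27=0 t=1,i=11
  ##.#.|.  b26=0 t=0,i=17
  ##..#|.  b25=0 t=1,i=2
  ##...|.  b24=0 t=1,i=6
  #.###|#  b23=1 t=0,i=13
  #.##.|#  b22=1 t=1,i=12
  #.#.#|#  b21=1 t=0,i=18
  #.#..|#  b20=1 t=0,i=20
  #..##|.  b19=0 t=1,i=3
  #..#.|#  b18=1 t=0,i=1
  #...#|#  b17=1 t=0,i=4
  #....|.  b16=0 t=0,i=8
  .####|.  b15=0 t=0,i=14
  .###.|#  b14=1 t=3,i=1
  .##.#|.  b13=0 t=1,i=10
  .##..|#  b12=1 t=1,i=5
  .#.##|#  b11=1 t=0,i=12
  .#.#.|#  b10=1 t=0,i=19
  .#..#|#  b9=1 t=0,i=0
  .#...|.  b8=0 t=0,i=3
  ..###|.  b7=0 t=3,i=0
  ..##.|#  b6=1 t=1,i=4
  ..#.#|.  b5=0 t=0,i=11
  ..#..|.  b4=0 t=0,i=2
  ...##|.  b3=0 t=1,i=8
  ...#.|#  b2=1 t=0,i=5
  ....#|#  b1=1 t=0,i=9
  .....|#  b0=1 t=2,i=0
  bits 00100000111101100101111001000111 = 553016903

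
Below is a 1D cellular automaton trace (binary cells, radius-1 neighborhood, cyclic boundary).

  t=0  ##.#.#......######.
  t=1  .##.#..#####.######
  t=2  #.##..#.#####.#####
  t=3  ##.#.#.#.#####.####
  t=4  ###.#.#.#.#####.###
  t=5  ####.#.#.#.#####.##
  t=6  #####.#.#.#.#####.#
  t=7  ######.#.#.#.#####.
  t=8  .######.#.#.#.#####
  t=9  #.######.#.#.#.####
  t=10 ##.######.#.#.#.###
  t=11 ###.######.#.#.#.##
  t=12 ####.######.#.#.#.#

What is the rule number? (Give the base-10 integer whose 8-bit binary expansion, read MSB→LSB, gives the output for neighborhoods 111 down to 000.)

  ###|#  b7=1 t=0,i=13
  ##.|#  b6=1 t=0,i=1
  #.#|#  b5=1 t=0,i=2
  #..|.  b4=0 t=0,i=6
  .##|.  b3=0 t=0,i=0
  .#.|.  b2=0 t=0,i=3
  ..#|#  b1=1 t=0,i=11
  ...|#  b0=1 t=0,i=7
  bits 11100011 = 227

227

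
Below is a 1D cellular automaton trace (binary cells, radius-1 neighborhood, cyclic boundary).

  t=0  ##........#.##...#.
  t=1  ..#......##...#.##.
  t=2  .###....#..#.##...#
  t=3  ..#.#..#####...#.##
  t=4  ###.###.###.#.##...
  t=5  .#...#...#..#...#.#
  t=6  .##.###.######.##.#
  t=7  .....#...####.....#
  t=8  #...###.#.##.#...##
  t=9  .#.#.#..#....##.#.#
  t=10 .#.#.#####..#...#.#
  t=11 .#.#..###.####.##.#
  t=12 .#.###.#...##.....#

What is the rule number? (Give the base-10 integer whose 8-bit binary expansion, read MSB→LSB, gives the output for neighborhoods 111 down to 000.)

  nb ###: next=#  (t=2,i=2, bit7=1)
  nb ##.: next=.  (t=0,i=1, bit6=0)
  nb #.#: next=.  (t=0,i=11, bit5=0)
  nb #..: next=#  (t=0,i=2, bit4=1)
  nb .##: next=.  (t=0,i=0, bit3=0)
  nb .#.: next=#  (t=0,i=10, bit2=1)
  nb ..#: next=#  (t=0,i=9, bit1=1)
  nb ...: next=.  (t=0,i=3, bit0=0)
  bits 10010110 = 150

150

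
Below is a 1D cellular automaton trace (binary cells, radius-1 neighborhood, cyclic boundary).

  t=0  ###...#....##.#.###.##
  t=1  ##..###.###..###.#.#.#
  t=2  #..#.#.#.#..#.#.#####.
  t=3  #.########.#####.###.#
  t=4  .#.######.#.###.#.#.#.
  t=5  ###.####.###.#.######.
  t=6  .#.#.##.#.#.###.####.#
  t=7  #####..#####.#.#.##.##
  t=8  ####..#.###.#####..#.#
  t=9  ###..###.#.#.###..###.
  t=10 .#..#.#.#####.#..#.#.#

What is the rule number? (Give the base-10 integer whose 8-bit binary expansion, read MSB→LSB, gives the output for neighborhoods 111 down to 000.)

167

  ###|#  b7=1 t=0,i=0
  ##.|.  b6=0 t=0,i=2
  #.#|#  b5=1 t=0,i=13
  #..|.  b4=0 t=0,i=3
  .##|.  b3=0 t=0,i=11
  .#.|#  b2=1 t=0,i=6
  ..#|#  b1=1 t=0,i=5
  ...|#  b0=1 t=0,i=4
  bits 10100111 = 167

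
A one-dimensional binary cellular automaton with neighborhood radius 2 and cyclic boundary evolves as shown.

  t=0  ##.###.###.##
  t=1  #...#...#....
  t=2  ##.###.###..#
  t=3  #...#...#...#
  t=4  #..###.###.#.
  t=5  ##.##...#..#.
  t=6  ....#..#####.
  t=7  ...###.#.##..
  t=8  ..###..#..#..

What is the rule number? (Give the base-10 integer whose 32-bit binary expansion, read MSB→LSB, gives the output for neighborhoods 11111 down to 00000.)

3224654780

  ##### -> #   bit 31 = 1  t=6,i=9
  ####. -> #   bit 30 = 1  t=0,i=0
  ###.# -> .   bit 29 = 0  t=0,i=1
  ###.. -> .   bit 28 = 0  t=2,i=9
  ##.## -> .   bit 27 = 0  t=0,i=2
  ##.#. -> .   bit 26 = 0  t=4,i=10
  ##..# -> .   bit 25 = 0  t=2,i=10
  ##... -> .   bit 24 = 0  t=3,i=1
  #.### -> .   bit 23 = 0  t=0,i=3
  #.##. -> .   bit 22 = 0  t=5,i=0
  #.#.# -> #   bit 21 = 1  t=4,i=11
  #.#.. -> #   bit 20 = 1  t=4,i=0
  #..## -> .   bit 19 = 0  t=2,i=11
  #..#. -> #   bit 18 = 1  t=5,i=10
  #...# -> .   bit 17 = 0  t=1,i=2
  #.... -> .   bit 16 = 0  t=1,i=10
  .#### -> .   bit 15 = 0  t=0,i=12
  .###. -> #   bit 14 = 1  t=0,i=4
  .##.# -> .   bit 13 = 0  t=5,i=1
  .##.. -> #   bit 12 = 1  t=3,i=0
  .#.## -> .   bit 11 = 0  t=5,i=12
  .#.#. -> .   bit 10 = 0  t=4,i=12
  .#..# -> #   bit 9 = 1  t=4,i=1
  .#... -> #   bit 8 = 1  t=1,i=1
  ..### -> #   bit 7 = 1  t=2,i=12
  ..##. -> .   bit 6 = 0  t=3,i=12
  ..#.# -> #   bit 5 = 1  t=5,i=11
  ..#.. -> #   bit 4 = 1  t=1,i=0
  ...## -> #   bit 3 = 1  t=3,i=11
  ...#. -> #   bit 2 = 1  t=1,i=3
  ....# -> .   bit 1 = 0  t=1,i=11
  ..... -> .   bit 0 = 0  t=6,i=1
  bits 11000000001101000101001110111100 = 3224654780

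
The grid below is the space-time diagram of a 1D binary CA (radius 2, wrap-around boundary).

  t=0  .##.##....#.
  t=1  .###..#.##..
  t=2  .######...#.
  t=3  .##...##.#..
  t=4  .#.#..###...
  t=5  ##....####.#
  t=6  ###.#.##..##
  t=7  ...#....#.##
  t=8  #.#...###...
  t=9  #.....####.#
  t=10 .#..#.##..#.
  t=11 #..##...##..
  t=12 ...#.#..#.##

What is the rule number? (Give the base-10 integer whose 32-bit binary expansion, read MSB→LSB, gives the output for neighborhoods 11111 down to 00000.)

  ##### -> .   bit 31 = 0  t=2,i=3
  ####. -> .   bit 30 = 0  t=2,i=5
  ###.# -> .   bit 29 = 0  t=5,i=9
  ###.. -> #   bit 28 = 1  t=1,i=3
  ##.## -> #   bit 27 = 1  t=0,i=3
  ##.#. -> #   bit 26 = 1  t=3,i=8
  ##..# -> #   bit 25 = 1  t=1,i=4
  ##... -> #   bit 24 = 1  t=0,i=6
  #.### -> #   bit 23 = 1  t=5,i=11
  #.##. -> .   bit 22 = 0  t=0,i=4
  #.#.# -> .   bit 21 = 0  t=6,i=4
  #.#.. -> .   bit 20 = 0  t=3,i=9
  #..## -> .   bit 19 = 0  t=0,i=0
  #..#. -> #   bit 18 = 1  t=1,i=5
  #...# -> .   bit 17 = 0  t=1,i=11
  #.... -> .   bit 16 = 0  t=0,i=7
  .#### -> #   bit 15 = 1  t=2,i=2
  .###. -> #   bit 14 = 1  t=1,i=2
  .##.# -> #   bit 13 = 1  t=0,i=2
  .##.. -> .   bit 12 = 0  t=0,i=5
  .#.## -> .   bit 11 = 0  t=1,i=7
  .#.#. -> .   bit 10 = 0  t=4,i=2
  .#..# -> .   bit 9 = 0  t=0,i=11
  .#... -> .   bit 8 = 0  t=3,i=10
  ..### -> #   bit 7 = 1  t=1,i=1
  ..##. -> #   bit 6 = 1  t=0,i=1
  ..#.# -> #   bit 5 = 1  t=1,i=6
  ..#.. -> .   bit 4 = 0  t=0,i=10
  ...## -> .   bit 3 = 0  t=1,i=0
  ...#. -> #   bit 2 = 1  t=0,i=9
  ....# -> #   bit 1 = 1  t=0,i=8
  ..... -> .   bit 0 = 0  t=9,i=3
  bits 00011111100001001110000011100110 = 528802022

528802022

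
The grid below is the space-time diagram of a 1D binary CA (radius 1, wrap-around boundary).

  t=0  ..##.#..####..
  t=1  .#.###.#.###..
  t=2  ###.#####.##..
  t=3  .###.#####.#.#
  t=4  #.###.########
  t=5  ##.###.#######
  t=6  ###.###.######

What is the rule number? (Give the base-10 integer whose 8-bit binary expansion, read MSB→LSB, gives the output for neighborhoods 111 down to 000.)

230

  ### -> #   bit 7 = 1  t=0,i=9
  ##. -> #   bit 6 = 1  t=0,i=3
  #.# -> #   bit 5 = 1  t=0,i=4
  #.. -> .   bit 4 = 0  t=0,i=6
  .## -> .   bit 3 = 0  t=0,i=2
  .#. -> #   bit 2 = 1  t=0,i=5
  ..# -> #   bit 1 = 1  t=0,i=1
  ... -> .   bit 0 = 0  t=0,i=0
  bits 11100110 = 230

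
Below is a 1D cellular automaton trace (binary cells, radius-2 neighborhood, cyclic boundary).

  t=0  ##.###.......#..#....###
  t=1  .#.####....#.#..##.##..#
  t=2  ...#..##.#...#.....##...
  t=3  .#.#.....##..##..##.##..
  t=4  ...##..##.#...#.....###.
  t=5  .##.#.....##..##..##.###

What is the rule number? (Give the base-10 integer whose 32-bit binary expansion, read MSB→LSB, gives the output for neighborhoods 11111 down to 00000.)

  nb #####: next=#  (t=0,i=23, bit31=1)
  nb ####.: next=.  (t=0,i=0, bit30=0)
  nb ###.#: next=#  (t=0,i=1, bit29=1)
  nb ###..: next=#  (t=0,i=5, bit28=1)
  nb ##.##: next=.  (t=0,i=2, bit27=0)
  nb ##.#.: next=.  (t=2,i=8, bit26=0)
  nb ##..#: next=.  (t=1,i=21, bit25=0)
  nb ##...: next=#  (t=0,i=6, bit24=1)
  nb #.###: next=#  (t=0,i=3, bit23=1)
  nb #.##.: next=#  (t=1,i=19, bit22=1)
  nb #.#.#: next=.  (t=1,i=1, bit21=0)
  nb #.#..: next=#  (t=1,i=13, bit20=1)
  nb #..##: next=.  (t=1,i=15, bit19=0)
  nb #..#.: next=.  (t=0,i=15, bit18=0)
  nb #...#: next=.  (t=2,i=11, bit17=0)
  nb #....: next=.  (t=0,i=7, bit16=0)
  nb .####: next=.  (t=0,i=22, bit15=0)
  nb .###.: next=#  (t=0,i=4, bit14=1)
  nb .##.#: next=.  (t=1,i=17, bit13=0)
  nb .##..: next=#  (t=1,i=20, bit12=1)
  nb .#.##: next=.  (t=1,i=2, bit11=0)
  nb .#.#.: next=.  (t=1,i=0, bit10=0)
  nb .#..#: next=.  (t=0,i=14, bit9=0)
  nb .#...: next=#  (t=0,i=17, bit8=1)
  nb ..###: next=.  (t=0,i=21, bit7=0)
  nb ..##.: next=.  (t=1,i=16, bit6=0)
  nb ..#.#: next=.  (t=1,i=11, bit5=0)
  nb ..#..: next=#  (t=0,i=13, bit4=1)
  nb ...##: next=#  (t=0,i=20, bit3=1)
  nb ...#.: next=.  (t=0,i=12, bit2=0)
  nb ....#: next=#  (t=0,i=11, bit1=1)
  nb .....: next=.  (t=0,i=8, bit0=0)
  bits 10110001110100000101000100011010 = 2983219482

2983219482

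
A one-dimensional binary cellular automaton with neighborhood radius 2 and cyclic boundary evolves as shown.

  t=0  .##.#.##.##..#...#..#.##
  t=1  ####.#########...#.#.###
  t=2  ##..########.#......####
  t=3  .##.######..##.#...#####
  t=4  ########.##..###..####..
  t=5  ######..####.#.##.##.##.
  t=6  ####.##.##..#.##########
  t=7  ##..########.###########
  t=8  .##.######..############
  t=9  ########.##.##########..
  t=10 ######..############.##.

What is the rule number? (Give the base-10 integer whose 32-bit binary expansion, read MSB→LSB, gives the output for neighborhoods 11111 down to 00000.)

2664806552

  #####|#  b31=1 t=1,i=0
  ####.|.  b30=0 t=1,i=2
  ###.#|.  b29=0 t=1,i=3
  ###..|#  b28=1 t=1,i=13
  ##.##|#  b27=1 t=0,i=0
  ##.#.|#  b26=1 t=0,i=3
  ##..#|#  b25=1 t=0,i=11
  ##...|.  b24=0 t=1,i=14
  #.###|#  b23=1 t=1,i=5
  #.##.|#  b22=1 t=0,i=1
  #.#.#|.  b21=0 t=0,i=4
  #.#..|#  b20=1 t=2,i=13
  #..##|.  b19=0 t=2,i=3
  #..#.|#  b18=1 t=0,i=12
  #...#|.  b17=0 t=0,i=15
  #....|#  b16=1 t=2,i=15
  .####|#  b15=1 t=1,i=6
  .###.|.  b14=0 t=4,i=14
  .##.#|#  b13=1 t=0,i=2
  .##..|#  b12=1 t=0,i=10
  .#.##|#  b11=1 t=0,i=5
  .#.#.|.  b10=0 t=1,i=18
  .#..#|.  b9=0 t=0,i=18
  .#...|.  b8=0 t=0,i=14
  ..###|#  b7=1 t=2,i=4
  ..##.|.  b6=0 t=3,i=12
  ..#.#|.  b5=0 t=0,i=20
  ..#..|#  b4=1 t=0,i=13
  ...##|#  b3=1 t=2,i=19
  ...#.|.  b2=0 t=0,i=16
  ....#|.  b1=0 t=2,i=18
  .....|.  b0=0 t=2,i=16
  bits 10011110110101011011100010011000 = 2664806552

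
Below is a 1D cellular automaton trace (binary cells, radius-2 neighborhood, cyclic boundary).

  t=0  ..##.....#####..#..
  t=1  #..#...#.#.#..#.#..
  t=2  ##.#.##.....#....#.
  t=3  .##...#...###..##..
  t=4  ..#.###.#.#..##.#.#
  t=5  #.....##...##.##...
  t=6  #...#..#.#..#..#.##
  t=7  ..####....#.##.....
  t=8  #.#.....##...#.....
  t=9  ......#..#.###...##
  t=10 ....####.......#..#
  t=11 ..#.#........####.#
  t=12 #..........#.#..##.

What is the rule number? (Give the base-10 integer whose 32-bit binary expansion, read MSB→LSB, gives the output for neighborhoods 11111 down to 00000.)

  nb #####: next=#  (t=0,i=11, bit31=1)
  nb ####.: next=.  (t=0,i=12, bit30=0)
  nb ###.#: next=#  (t=4,i=6, bit29=1)
  nb ###..: next=.  (t=0,i=13, bit28=0)
  nb ##.##: next=.  (t=5,i=13, bit27=0)
  nb ##.#.: next=#  (t=2,i=2, bit26=1)
  nb ##..#: next=#  (t=0,i=14, bit25=1)
  nb ##...: next=.  (t=0,i=4, bit24=0)
  nb #.###: next=.  (t=4,i=4, bit23=0)
  nb #.##.: next=.  (t=2,i=0, bit22=0)
  nb #.#.#: next=.  (t=1,i=9, bit21=0)
  nb #.#..: next=.  (t=1,i=11, bit20=0)
  nb #..##: next=#  (t=3,i=14, bit19=1)
  nb #..#.: next=.  (t=0,i=15, bit18=0)
  nb #...#: next=#  (t=1,i=5, bit17=1)
  nb #....: next=.  (t=0,i=5, bit16=0)
  nb .####: next=.  (t=0,i=10, bit15=0)
  nb .###.: next=.  (t=3,i=11, bit14=0)
  nb .##.#: next=#  (t=2,i=1, bit13=1)
  nb .##..: next=#  (t=0,i=3, bit12=1)
  nb .#.##: next=.  (t=2,i=4, bit11=0)
  nb .#.#.: next=.  (t=1,i=8, bit10=0)
  nb .#..#: next=#  (t=1,i=1, bit9=1)
  nb .#...: next=.  (t=0,i=17, bit8=0)
  nb ..###: next=#  (t=0,i=9, bit7=1)
  nb ..##.: next=.  (t=0,i=2, bit6=0)
  nb ..#.#: next=.  (t=1,i=7, bit5=0)
  nb ..#..: next=#  (t=0,i=16, bit4=1)
  nb ...##: next=.  (t=0,i=1, bit3=0)
  nb ...#.: next=#  (t=1,i=6, bit2=1)
  nb ....#: next=#  (t=0,i=0, bit1=1)
  nb .....: next=.  (t=0,i=6, bit0=0)
  bits 10100110000010100011001010010110 = 2785686166

2785686166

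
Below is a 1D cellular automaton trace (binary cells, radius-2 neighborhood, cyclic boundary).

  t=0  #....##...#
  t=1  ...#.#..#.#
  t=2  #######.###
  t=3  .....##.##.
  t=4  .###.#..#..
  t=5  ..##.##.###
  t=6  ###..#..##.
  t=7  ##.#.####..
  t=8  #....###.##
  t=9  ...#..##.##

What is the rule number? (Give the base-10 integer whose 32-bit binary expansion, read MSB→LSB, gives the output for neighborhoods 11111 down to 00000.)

  ##### -> .   bit 31 = 0  t=2,i=0
  ####. -> #   bit 30 = 1  t=2,i=5
  ###.# -> #   bit 29 = 1  t=2,i=6
  ###.. -> .   bit 28 = 0  t=5,i=10
  ##.## -> .   bit 27 = 0  t=2,i=7
  ##.#. -> .   bit 26 = 0  t=4,i=4
  ##..# -> #   bit 25 = 1  t=5,i=0
  ##... -> .   bit 24 = 0  t=0,i=1
  #.### -> #   bit 23 = 1  t=2,i=8
  #.##. -> #   bit 22 = 1  t=3,i=8
  #.#.# -> .   bit 21 = 0  t=7,i=3
  #.#.. -> #   bit 20 = 1  t=1,i=5
  #..## -> #   bit 19 = 1  t=5,i=1
  #..#. -> .   bit 18 = 0  t=1,i=7
  #...# -> #   bit 17 = 1  t=0,i=8
  #.... -> .   bit 16 = 0  t=0,i=2
  .#### -> #   bit 15 = 1  t=2,i=9
  .###. -> #   bit 14 = 1  t=4,i=2
  .##.# -> .   bit 13 = 0  t=3,i=6
  .##.. -> .   bit 12 = 0  t=0,i=0
  .#.## -> .   bit 11 = 0  t=7,i=4
  .#.#. -> #   bit 10 = 1  t=1,i=4
  .#..# -> #   bit 9 = 1  t=1,i=6
  .#... -> #   bit 8 = 1  t=1,i=0
  ..### -> .   bit 7 = 0  t=4,i=1
  ..##. -> #   bit 6 = 1  t=0,i=5
  ..#.# -> #   bit 5 = 1  t=1,i=3
  ..#.. -> #   bit 4 = 1  t=4,i=8
  ...## -> .   bit 3 = 0  t=0,i=4
  ...#. -> #   bit 2 = 1  t=1,i=2
  ....# -> #   bit 1 = 1  t=0,i=3
  ..... -> #   bit 0 = 1  t=3,i=1
  bits 01100010110110101100011101110111 = 1658505079

1658505079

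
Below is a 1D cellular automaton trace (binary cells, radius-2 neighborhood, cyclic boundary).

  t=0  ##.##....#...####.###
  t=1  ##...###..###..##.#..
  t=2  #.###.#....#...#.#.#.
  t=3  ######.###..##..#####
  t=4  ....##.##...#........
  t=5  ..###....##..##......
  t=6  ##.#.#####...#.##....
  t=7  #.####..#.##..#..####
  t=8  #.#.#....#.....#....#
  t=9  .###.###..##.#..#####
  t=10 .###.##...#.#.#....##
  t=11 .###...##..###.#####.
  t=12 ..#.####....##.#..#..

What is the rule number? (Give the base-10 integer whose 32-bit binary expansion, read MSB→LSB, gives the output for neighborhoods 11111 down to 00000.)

1705201482

  nb #####: next=.  (t=0,i=20, bit31=0)
  nb ####.: next=#  (t=0,i=0, bit30=1)
  nb ###.#: next=#  (t=0,i=1, bit29=1)
  nb ###..: next=.  (t=1,i=7, bit28=0)
  nb ##.##: next=.  (t=0,i=2, bit27=0)
  nb ##.#.: next=#  (t=1,i=17, bit26=1)
  nb ##..#: next=.  (t=1,i=8, bit25=0)
  nb ##...: next=#  (t=0,i=5, bit24=1)
  nb #.###: next=#  (t=0,i=18, bit23=1)
  nb #.##.: next=.  (t=0,i=3, bit22=0)
  nb #.#.#: next=#  (t=2,i=0, bit21=1)
  nb #.#..: next=.  (t=1,i=18, bit20=0)
  nb #..##: next=.  (t=1,i=9, bit19=0)
  nb #..#.: next=.  (t=7,i=7, bit18=0)
  nb #...#: next=#  (t=0,i=11, bit17=1)
  nb #....: next=#  (t=0,i=6, bit16=1)
  nb .####: next=.  (t=0,i=14, bit15=0)
  nb .###.: next=#  (t=1,i=6, bit14=1)
  nb .##.#: next=.  (t=1,i=16, bit13=0)
  nb .##..: next=.  (t=0,i=4, bit12=0)
  nb .#.##: next=#  (t=2,i=1, bit11=1)
  nb .#.#.: next=#  (t=2,i=16, bit10=1)
  nb .#..#: next=#  (t=1,i=19, bit9=1)
  nb .#...: next=#  (t=0,i=10, bit8=1)
  nb ..###: next=.  (t=0,i=13, bit7=0)
  nb ..##.: next=#  (t=1,i=0, bit6=1)
  nb ..#.#: next=.  (t=2,i=15, bit5=0)
  nb ..#..: next=.  (t=0,i=9, bit4=0)
  nb ...##: next=#  (t=0,i=12, bit3=1)
  nb ...#.: next=.  (t=0,i=8, bit2=0)
  nb ....#: next=#  (t=0,i=7, bit1=1)
  nb .....: next=.  (t=4,i=0, bit0=0)
  bits 01100101101000110100111101001010 = 1705201482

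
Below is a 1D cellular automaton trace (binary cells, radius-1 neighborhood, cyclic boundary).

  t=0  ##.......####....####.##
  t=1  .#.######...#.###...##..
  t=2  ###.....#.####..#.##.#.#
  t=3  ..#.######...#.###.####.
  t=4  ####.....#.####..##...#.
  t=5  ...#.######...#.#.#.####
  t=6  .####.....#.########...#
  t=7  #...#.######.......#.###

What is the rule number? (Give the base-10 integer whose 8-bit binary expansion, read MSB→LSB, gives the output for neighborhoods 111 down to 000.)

  ###|.  b7=0 t=0,i=0
  ##.|#  b6=1 t=0,i=1
  #.#|#  b5=1 t=0,i=21
  #..|.  b4=0 t=0,i=2
  .##|.  b3=0 t=0,i=9
  .#.|#  b2=1 t=1,i=1
  ..#|#  b1=1 t=0,i=8
  ...|#  b0=1 t=0,i=3
  bits 01100111 = 103

103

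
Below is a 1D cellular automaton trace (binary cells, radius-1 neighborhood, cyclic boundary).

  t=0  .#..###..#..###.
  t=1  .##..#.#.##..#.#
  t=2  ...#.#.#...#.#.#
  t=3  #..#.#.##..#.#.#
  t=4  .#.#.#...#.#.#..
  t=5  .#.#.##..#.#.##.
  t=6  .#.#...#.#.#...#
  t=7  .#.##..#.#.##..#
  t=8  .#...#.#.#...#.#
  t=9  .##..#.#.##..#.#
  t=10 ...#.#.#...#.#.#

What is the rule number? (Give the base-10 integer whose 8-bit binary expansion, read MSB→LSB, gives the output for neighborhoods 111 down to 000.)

  [7] ### => #  t=0,i=5
  [6] ##. => .  t=0,i=6
  [5] #.# => .  t=1,i=0
  [4] #.. => #  t=0,i=2
  [3] .## => .  t=0,i=4
  [2] .#. => #  t=0,i=1
  [1] ..# => .  t=0,i=0
  [0] ... => .  t=2,i=1
  bits 10010100 = 148

148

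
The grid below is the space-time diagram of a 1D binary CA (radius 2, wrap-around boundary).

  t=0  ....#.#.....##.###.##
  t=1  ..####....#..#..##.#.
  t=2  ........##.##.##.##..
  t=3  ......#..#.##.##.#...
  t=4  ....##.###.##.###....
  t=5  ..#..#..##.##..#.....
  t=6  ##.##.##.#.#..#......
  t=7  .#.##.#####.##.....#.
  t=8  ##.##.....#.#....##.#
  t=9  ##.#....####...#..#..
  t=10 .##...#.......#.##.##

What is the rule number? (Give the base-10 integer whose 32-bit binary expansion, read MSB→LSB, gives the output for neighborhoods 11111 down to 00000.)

  #####|.  b31=0 t=7,i=8
  ####.|.  b30=0 t=1,i=4
  ###.#|#  b29=1 t=0,i=17
  ###..|.  b28=0 t=1,i=5
  ##.##|.  b27=0 t=0,i=14
  ##.#.|#  b26=1 t=1,i=18
  ##..#|.  b25=0 t=5,i=13
  ##...|.  b24=0 t=0,i=0
  #.###|.  b23=0 t=0,i=15
  #.##.|#  b22=1 t=0,i=19
  #.#.#|#  b21=1 t=6,i=9
  #.#..|.  b20=0 t=0,i=6
  #..##|#  b19=1 t=1,i=15
  #..#.|#  b18=1 t=1,i=12
  #...#|.  b17=0 t=1,i=0
  #....|.  b16=0 t=0,i=1
  .####|.  b15=0 t=1,i=3
  .###.|#  b14=1 t=0,i=16
  .##.#|#  b13=1 t=0,i=13
  .##..|.  b12=0 t=0,i=20
  .#.##|.  b11=0 t=3,i=10
  .#.#.|#  b10=1 t=0,i=5
  .#..#|#  b9=1 t=1,i=11
  .#...|.  b8=0 t=0,i=7
  ..###|.  b7=0 t=1,i=2
  ..##.|.  b6=0 t=0,i=12
  ..#.#|#  b5=1 t=0,i=4
  ..#..|.  b4=0 t=1,i=10
  ...##|.  b3=0 t=0,i=11
  ...#.|#  b2=1 t=0,i=3
  ....#|#  b1=1 t=0,i=2
  .....|.  b0=0 t=0,i=9
  bits 00100100011011000110011000100110 = 611083814

611083814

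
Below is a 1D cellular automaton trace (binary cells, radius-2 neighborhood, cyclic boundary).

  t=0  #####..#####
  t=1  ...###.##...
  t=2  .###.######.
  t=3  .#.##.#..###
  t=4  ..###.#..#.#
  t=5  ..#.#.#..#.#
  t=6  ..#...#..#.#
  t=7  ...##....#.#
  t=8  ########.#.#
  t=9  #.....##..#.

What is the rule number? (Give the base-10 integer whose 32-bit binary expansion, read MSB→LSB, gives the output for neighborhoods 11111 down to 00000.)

2069084650

  nb #####: next=.  (t=0,i=0, bit31=0)
  nb ####.: next=#  (t=0,i=3, bit30=1)
  nb ###.#: next=#  (t=1,i=5, bit29=1)
  nb ###..: next=#  (t=0,i=4, bit28=1)
  nb ##.##: next=#  (t=1,i=6, bit27=1)
  nb ##.#.: next=.  (t=3,i=0, bit26=0)
  nb ##..#: next=#  (t=0,i=5, bit25=1)
  nb ##...: next=#  (t=1,i=9, bit24=1)
  nb #.###: next=.  (t=2,i=5, bit23=0)
  nb #.##.: next=#  (t=1,i=7, bit22=1)
  nb #.#.#: next=.  (t=3,i=1, bit21=0)
  nb #.#..: next=#  (t=3,i=6, bit20=1)
  nb #..##: next=.  (t=0,i=6, bit19=0)
  nb #..#.: next=.  (t=4,i=8, bit18=0)
  nb #...#: next=#  (t=6,i=4, bit17=1)
  nb #....: next=#  (t=1,i=10, bit16=1)
  nb .####: next=#  (t=0,i=8, bit15=1)
  nb .###.: next=.  (t=1,i=4, bit14=0)
  nb .##.#: next=#  (t=3,i=4, bit13=1)
  nb .##..: next=#  (t=1,i=8, bit12=1)
  nb .#.##: next=#  (t=3,i=2, bit11=1)
  nb .#.#.: next=.  (t=4,i=10, bit10=0)
  nb .#..#: next=.  (t=3,i=7, bit9=0)
  nb .#...: next=#  (t=6,i=3, bit8=1)
  nb ..###: next=#  (t=0,i=7, bit7=1)
  nb ..##.: next=#  (t=7,i=3, bit6=1)
  nb ..#.#: next=#  (t=4,i=9, bit5=1)
  nb ..#..: next=.  (t=6,i=2, bit4=0)
  nb ...##: next=#  (t=1,i=2, bit3=1)
  nb ...#.: next=.  (t=6,i=5, bit2=0)
  nb ....#: next=#  (t=1,i=1, bit1=1)
  nb .....: next=.  (t=1,i=0, bit0=0)
  bits 01111011010100111011100111101010 = 2069084650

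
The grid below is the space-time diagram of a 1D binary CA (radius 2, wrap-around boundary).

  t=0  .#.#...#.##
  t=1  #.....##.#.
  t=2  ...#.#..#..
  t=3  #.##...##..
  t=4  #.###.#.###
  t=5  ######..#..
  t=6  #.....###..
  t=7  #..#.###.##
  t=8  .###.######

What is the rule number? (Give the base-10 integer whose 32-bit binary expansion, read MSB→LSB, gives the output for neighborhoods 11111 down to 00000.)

  [31] ##### => .  t=5,i=2
  [30] ####. => .  t=4,i=10
  [29] ###.# => #  t=4,i=0
  [28] ###.. => .  t=5,i=5
  [27] ##.## => #  t=4,i=1
  [26] ##.#. => #  t=0,i=0
  [25] ##..# => #  t=3,i=9
  [24] ##... => #  t=3,i=4
  [23] #.### => #  t=4,i=2
  [22] #.##. => #  t=0,i=9
  [21] #.#.# => .  t=0,i=1
  [20] #.#.. => .  t=0,i=3
  [19] #..## => .  t=5,i=10
  [18] #..#. => #  t=2,i=7
  [17] #...# => .  t=0,i=5
  [16] #.... => .  t=1,i=2
  [15] .#### => .  t=4,i=9
  [14] .###. => #  t=4,i=3
  [13] .##.# => .  t=0,i=10
  [12] .##.. => #  t=3,i=3
  [11] .#.## => .  t=0,i=8
  [10] .#.#. => .  t=0,i=2
  [9] .#..# => .  t=2,i=6
  [8] .#... => .  t=0,i=4
  [7] ..### => #  t=5,i=0
  [6] ..##. => .  t=1,i=6
  [5] ..#.# => #  t=0,i=7
  [4] ..#.. => #  t=2,i=8
  [3] ...## => #  t=1,i=5
  [2] ...#. => #  t=0,i=6
  [1] ....# => .  t=1,i=4
  [0] ..... => #  t=1,i=3
  bits 00101111110001000101000010111101 = 801394877

801394877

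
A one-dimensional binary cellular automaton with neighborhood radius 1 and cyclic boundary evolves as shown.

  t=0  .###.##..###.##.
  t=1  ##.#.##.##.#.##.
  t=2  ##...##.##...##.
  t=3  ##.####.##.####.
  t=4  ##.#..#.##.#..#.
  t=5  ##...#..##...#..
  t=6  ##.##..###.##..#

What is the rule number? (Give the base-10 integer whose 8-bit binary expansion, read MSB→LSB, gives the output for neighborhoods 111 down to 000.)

  ###|.  b7=0 t=0,i=2
  ##.|#  b6=1 t=0,i=3
  #.#|.  b5=0 t=0,i=4
  #..|.  b4=0 t=0,i=7
  .##|#  b3=1 t=0,i=1
  .#.|.  b2=0 t=1,i=3
  ..#|#  b1=1 t=0,i=0
  ...|#  b0=1 t=2,i=3
  bits 01001011 = 75

75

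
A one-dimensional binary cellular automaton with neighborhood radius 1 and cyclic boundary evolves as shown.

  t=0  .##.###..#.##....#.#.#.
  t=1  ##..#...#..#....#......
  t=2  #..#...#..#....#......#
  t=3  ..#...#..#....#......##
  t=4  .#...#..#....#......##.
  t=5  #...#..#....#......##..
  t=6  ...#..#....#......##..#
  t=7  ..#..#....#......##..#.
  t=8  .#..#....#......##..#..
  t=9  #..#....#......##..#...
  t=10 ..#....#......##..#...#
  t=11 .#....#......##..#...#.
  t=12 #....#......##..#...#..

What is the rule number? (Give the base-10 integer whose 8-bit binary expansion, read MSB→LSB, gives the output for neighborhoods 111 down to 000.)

10

  [7] ### => .  t=0,i=5
  [6] ##. => .  t=0,i=2
  [5] #.# => .  t=0,i=3
  [4] #.. => .  t=0,i=7
  [3] .## => #  t=0,i=1
  [2] .#. => .  t=0,i=9
  [1] ..# => #  t=0,i=0
  [0] ... => .  t=0,i=14
  bits 00001010 = 10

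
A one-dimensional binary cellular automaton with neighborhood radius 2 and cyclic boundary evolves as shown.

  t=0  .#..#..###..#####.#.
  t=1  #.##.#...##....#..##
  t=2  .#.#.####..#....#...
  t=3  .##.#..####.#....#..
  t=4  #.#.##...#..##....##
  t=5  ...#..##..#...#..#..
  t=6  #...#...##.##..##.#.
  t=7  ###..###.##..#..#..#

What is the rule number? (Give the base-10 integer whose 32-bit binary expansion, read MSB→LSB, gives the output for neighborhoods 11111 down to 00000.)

  #####|.  b31=0 t=0,i=14
  ####.|#  b30=1 t=0,i=15
  ###.#|.  b29=0 t=0,i=16
  ###..|#  b28=1 t=0,i=9
  ##.##|#  b27=1 t=1,i=1
  ##.#.|.  b26=0 t=0,i=17
  ##..#|#  b25=1 t=0,i=10
  ##...|#  b24=1 t=1,i=11
  #.###|.  b23=0 t=2,i=5
  #.##.|.  b22=0 t=1,i=2
  #.#.#|.  b21=0 t=2,i=3
  #.#..|#  b20=1 t=0,i=18
  #..##|.  b19=0 t=0,i=6
  #..#.|#  b18=1 t=0,i=0
  #...#|#  b17=1 t=1,i=7
  #....|.  b16=0 t=1,i=12
  .####|.  b15=0 t=0,i=13
  .###.|.  b14=0 t=0,i=8
  .##.#|#  b13=1 t=1,i=3
  .##..|.  b12=0 t=1,i=10
  .#.##|#  b11=1 t=2,i=4
  .#.#.|#  b10=1 t=2,i=2
  .#..#|#  b9=1 t=0,i=2
  .#...|#  b8=1 t=1,i=6
  ..###|.  b7=0 t=0,i=7
  ..##.|.  b6=0 t=1,i=9
  ..#.#|#  b5=1 t=2,i=1
  ..#..|.  b4=0 t=0,i=1
  ...##|#  b3=1 t=1,i=8
  ...#.|.  b2=0 t=1,i=14
  ....#|.  b1=0 t=1,i=13
  .....|#  b0=1 t=5,i=0
  bits 01011011000101100010111100101001 = 1528180521

1528180521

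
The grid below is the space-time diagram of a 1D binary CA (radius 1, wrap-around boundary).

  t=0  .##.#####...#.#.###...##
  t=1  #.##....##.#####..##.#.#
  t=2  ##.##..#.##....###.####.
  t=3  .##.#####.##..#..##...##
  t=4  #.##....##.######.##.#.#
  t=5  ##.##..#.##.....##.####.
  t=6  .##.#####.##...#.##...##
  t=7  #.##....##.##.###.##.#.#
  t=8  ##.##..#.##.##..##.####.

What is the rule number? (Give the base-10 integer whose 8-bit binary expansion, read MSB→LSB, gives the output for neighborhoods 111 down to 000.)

118

  [7] ### => .  t=0,i=5
  [6] ##. => #  t=0,i=2
  [5] #.# => #  t=0,i=0
  [4] #.. => #  t=0,i=9
  [3] .## => .  t=0,i=1
  [2] .#. => #  t=0,i=12
  [1] ..# => #  t=0,i=11
  [0] ... => .  t=0,i=10
  bits 01110110 = 118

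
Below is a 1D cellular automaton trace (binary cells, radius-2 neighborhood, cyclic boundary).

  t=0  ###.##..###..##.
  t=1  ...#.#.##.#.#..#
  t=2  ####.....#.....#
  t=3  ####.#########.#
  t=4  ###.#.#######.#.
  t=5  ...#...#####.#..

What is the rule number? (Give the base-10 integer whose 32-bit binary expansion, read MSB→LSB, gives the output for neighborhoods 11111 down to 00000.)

  nb #####: next=#  (t=2,i=1, bit31=1)
  nb ####.: next=#  (t=2,i=2, bit30=1)
  nb ###.#: next=.  (t=0,i=2, bit29=0)
  nb ###..: next=#  (t=0,i=10, bit28=1)
  nb ##.##: next=#  (t=0,i=3, bit27=1)
  nb ##.#.: next=#  (t=1,i=9, bit26=1)
  nb ##..#: next=.  (t=0,i=6, bit25=0)
  nb ##...: next=.  (t=2,i=4, bit24=0)
  nb #.###: next=.  (t=0,i=0, bit23=0)
  nb #.##.: next=.  (t=0,i=4, bit22=0)
  nb #.#.#: next=.  (t=1,i=5, bit21=0)
  nb #.#..: next=.  (t=1,i=12, bit20=0)
  nb #..##: next=#  (t=0,i=7, bit19=1)
  nb #..#.: next=.  (t=1,i=14, bit18=0)
  nb #...#: next=#  (t=1,i=1, bit17=1)
  nb #....: next=#  (t=2,i=5, bit16=1)
  nb .####: next=#  (t=2,i=0, bit15=1)
  nb .###.: next=.  (t=0,i=1, bit14=0)
  nb .##.#: next=.  (t=0,i=14, bit13=0)
  nb .##..: next=#  (t=0,i=5, bit12=1)
  nb .#.##: next=.  (t=1,i=6, bit11=0)
  nb .#.#.: next=.  (t=1,i=4, bit10=0)
  nb .#..#: next=.  (t=1,i=13, bit9=0)
  nb .#...: next=#  (t=1,i=0, bit8=1)
  nb ..###: next=#  (t=0,i=8, bit7=1)
  nb ..##.: next=.  (t=0,i=13, bit6=0)
  nb ..#.#: next=#  (t=1,i=3, bit5=1)
  nb ..#..: next=#  (t=1,i=15, bit4=1)
  nb ...##: next=.  (t=2,i=14, bit3=0)
  nb ...#.: next=#  (t=1,i=2, bit2=1)
  nb ....#: next=#  (t=2,i=7, bit1=1)
  nb .....: next=#  (t=2,i=6, bit0=1)
  bits 11011100000010111001000110110111 = 3691745719

3691745719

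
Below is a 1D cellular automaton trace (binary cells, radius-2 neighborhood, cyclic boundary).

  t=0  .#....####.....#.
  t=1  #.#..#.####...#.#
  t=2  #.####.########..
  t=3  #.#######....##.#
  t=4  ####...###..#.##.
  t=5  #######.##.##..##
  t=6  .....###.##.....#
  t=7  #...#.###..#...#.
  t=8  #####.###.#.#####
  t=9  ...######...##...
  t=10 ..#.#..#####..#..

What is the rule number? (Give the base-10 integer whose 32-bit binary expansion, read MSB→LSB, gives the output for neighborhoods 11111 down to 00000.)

  #####|.  b31=0 t=2,i=9
  ####.|#  b30=1 t=0,i=8
  ###.#|#  b29=1 t=2,i=5
  ###..|#  b28=1 t=0,i=9
  ##.##|#  b27=1 t=2,i=6
  ##.#.|.  b26=0 t=1,i=1
  ##..#|.  b25=0 t=2,i=15
  ##...|#  b24=1 t=0,i=10
  #.###|#  b23=1 t=1,i=7
  #.##.|.  b22=0 t=1,i=16
  #.#.#|.  b21=0 t=8,i=10
  #.#..|#  b20=1 t=1,i=2
  #..##|.  b19=0 t=5,i=14
  #..#.|#  b18=1 t=0,i=0
  #...#|#  b17=1 t=1,i=12
  #....|.  b16=0 t=0,i=3
  .####|#  b15=1 t=0,i=7
  .###.|#  b14=1 t=4,i=8
  .##.#|#  b13=1 t=1,i=0
  .##..|.  b12=0 t=5,i=12
  .#.##|.  b11=0 t=1,i=6
  .#.#.|#  b10=1 t=7,i=16
  .#..#|#  b9=1 t=0,i=16
  .#...|#  b8=1 t=0,i=2
  ..###|.  b7=0 t=0,i=6
  ..##.|.  b6=0 t=3,i=13
  ..#.#|#  b5=1 t=1,i=5
  ..#..|.  b4=0 t=0,i=1
  ...##|#  b3=1 t=0,i=5
  ...#.|#  b2=1 t=0,i=14
  ....#|.  b1=0 t=0,i=4
  .....|.  b0=0 t=0,i=12
  bits 01111001100101101110011100101100 = 2039932716

2039932716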